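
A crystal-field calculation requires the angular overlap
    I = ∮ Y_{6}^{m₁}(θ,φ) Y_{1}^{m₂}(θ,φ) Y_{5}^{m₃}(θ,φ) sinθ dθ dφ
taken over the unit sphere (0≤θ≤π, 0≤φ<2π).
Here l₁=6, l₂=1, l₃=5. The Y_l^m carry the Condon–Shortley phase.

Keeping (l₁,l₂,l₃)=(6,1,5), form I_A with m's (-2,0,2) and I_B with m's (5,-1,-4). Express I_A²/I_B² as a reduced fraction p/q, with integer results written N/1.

Same 6,1,5: normalisation and zero-m 3j drop out of the ratio.
A: Δ: 2! 10! 0! / 13! → 1/858; sum: t=1:−1/30240 = -1/30240; 3j²(6 1 5; -2 0 2) = Δ·Π!·Σ² = 16/429  (sign +1)
B: Δ: 2! 10! 0! / 13! → 1/858; sum: t=0:+1/725760 = 1/725760; 3j²(6 1 5; 5 -1 -4) = Δ·Π!·Σ² = 5/78  (sign -1)
I_A²/I_B² = (16/429)/(5/78) = 32/55

32/55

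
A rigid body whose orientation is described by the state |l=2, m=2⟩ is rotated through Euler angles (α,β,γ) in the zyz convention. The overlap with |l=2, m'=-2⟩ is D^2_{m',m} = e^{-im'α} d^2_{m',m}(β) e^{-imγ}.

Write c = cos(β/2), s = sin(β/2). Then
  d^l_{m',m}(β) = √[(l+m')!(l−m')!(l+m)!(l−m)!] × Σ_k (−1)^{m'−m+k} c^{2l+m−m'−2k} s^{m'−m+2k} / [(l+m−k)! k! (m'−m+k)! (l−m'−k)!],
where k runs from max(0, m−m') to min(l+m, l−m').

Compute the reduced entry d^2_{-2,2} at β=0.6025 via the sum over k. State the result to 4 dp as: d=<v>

d^2_{-2,2}(β=0.6025) via the finite sum:
With c≡cos(β/2)=0.954966 and s≡sin(β/2)=0.296714, N=[1·24·24·1]^{1/2}=24.000000
k: max(0,(2)−(-2))=4 … min(2+(2),2−(-2))=4
  k=4: (−1)^0·24.0000/(24)·0.9550^0·0.2967^4 = +0.007751
d^2_{-2,2}(0.6025) = +0.007751

d=0.0078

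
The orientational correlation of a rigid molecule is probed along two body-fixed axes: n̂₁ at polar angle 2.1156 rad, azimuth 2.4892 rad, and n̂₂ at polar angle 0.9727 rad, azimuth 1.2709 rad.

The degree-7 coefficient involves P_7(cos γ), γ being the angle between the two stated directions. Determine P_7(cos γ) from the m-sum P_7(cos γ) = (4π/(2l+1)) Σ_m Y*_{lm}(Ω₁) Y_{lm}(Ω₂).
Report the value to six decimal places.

0.102434

Summing Y*_{l m}(θ₁,φ₁)·Y_{l m}(θ₂,φ₂) over m ∈ [−7, 7]; prefactor 4π/(2·7+1) = 0.837758:
  m=-7: Y*=(0.024284, -0.165561)  Y=(-0.113676, -0.066373)  product (-0.013749, 0.017209)
  m=-6: Y*=(0.271648, -0.264869)  Y=(0.076042, -0.326855)  product (-0.065917, -0.108931)
  m=-5: Y*=(0.415255, -0.050227)  Y=(0.440385, -0.031459)  product (0.181292, -0.035183)
  m=-4: Y*=(0.086194, 0.050737)  Y=(0.078416, 0.201450)  product (-0.003462, 0.021342)
  m=-3: Y*=(-0.115032, -0.282750)  Y=(0.173637, -0.137878)  product (-0.058959, -0.033236)
  m=-2: Y*=(0.065927, -0.241962)  Y=(0.273204, 0.186826)  product (0.063216, -0.053788)
  m=-1: Y*=(-0.167675, 0.128101)  Y=(0.026765, -0.086556)  product (0.006600, 0.017942)
  m=+0: Y*=(-0.280438, -0.000000)  Y=(0.341509, 0.000000)  product (-0.095772, -0.000000)
  m=+1: Y*=(0.167675, 0.128101)  Y=(-0.026765, -0.086556)  product (0.006600, -0.017942)
  m=+2: Y*=(0.065927, 0.241962)  Y=(0.273204, -0.186826)  product (0.063216, 0.053788)
  m=+3: Y*=(0.115032, -0.282750)  Y=(-0.173637, -0.137878)  product (-0.058959, 0.033236)
  m=+4: Y*=(0.086194, -0.050737)  Y=(0.078416, -0.201450)  product (-0.003462, -0.021342)
  m=+5: Y*=(-0.415255, -0.050227)  Y=(-0.440385, -0.031459)  product (0.181292, 0.035183)
  m=+6: Y*=(0.271648, 0.264869)  Y=(0.076042, 0.326855)  product (-0.065917, 0.108931)
  m=+7: Y*=(-0.024284, -0.165561)  Y=(0.113676, -0.066373)  product (-0.013749, -0.017209)
Σ over m = (0.122271, -0.000000); ×(4π/15) → (0.102434, -0.000000). Real part: 0.102434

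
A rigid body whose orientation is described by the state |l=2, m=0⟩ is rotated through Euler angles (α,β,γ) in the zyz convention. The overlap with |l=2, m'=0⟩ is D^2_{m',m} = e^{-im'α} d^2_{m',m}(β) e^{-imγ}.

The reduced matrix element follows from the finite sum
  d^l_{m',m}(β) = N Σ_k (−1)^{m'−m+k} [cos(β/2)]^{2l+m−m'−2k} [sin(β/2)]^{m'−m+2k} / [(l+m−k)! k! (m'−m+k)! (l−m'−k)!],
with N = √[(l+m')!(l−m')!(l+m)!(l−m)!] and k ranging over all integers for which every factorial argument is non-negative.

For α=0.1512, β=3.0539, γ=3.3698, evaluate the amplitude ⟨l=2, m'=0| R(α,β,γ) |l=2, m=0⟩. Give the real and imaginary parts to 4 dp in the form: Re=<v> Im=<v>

Re=0.9885 Im=0.0000

First d^2_{0,0}(β=3.0539), then the phase factors e^{-i(0)α} and e^{-i(0)γ}:
With c≡cos(β/2)=0.043832 and s≡sin(β/2)=0.999039, N=[2·2·2·2]^{1/2}=4.000000
k: max(0,(0)−(0))=0 … min(2+(0),2−(0))=2
  k=0: (−1)^0·4.0000/(4)·0.0438^4·0.9990^0 = +0.000004
  k=1: (−1)^1·4.0000/(1)·0.0438^2·0.9990^2 = -0.007670
  k=2: (−1)^2·4.0000/(4)·0.0438^0·0.9990^4 = +0.996161
d^2_{0,0}(3.0539) = +0.000004 -0.007670 +0.996161 = +0.988495
D = (+1.000000+0.000000i)·(+0.988495)·(+1.000000+0.000000i) = +0.988495+0.000000i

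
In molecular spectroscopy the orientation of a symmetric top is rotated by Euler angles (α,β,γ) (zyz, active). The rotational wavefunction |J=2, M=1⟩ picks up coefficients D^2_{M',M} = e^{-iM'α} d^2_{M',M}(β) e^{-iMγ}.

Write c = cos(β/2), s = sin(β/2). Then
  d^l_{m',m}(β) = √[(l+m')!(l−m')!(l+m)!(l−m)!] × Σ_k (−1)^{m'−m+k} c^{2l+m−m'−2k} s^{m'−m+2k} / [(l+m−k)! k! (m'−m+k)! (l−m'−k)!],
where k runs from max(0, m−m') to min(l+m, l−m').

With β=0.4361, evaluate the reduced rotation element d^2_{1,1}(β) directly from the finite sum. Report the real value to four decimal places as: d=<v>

d=0.7748

d^2_{1,1}(β=0.4361) via the finite sum:
With c≡cos(β/2)=0.976321 and s≡sin(β/2)=0.216326, N=[6·1·6·1]^{1/2}=6.000000
The bounds max(0,m−m')=0 and min(l+m,l−m')=1 give 2 terms
  k=0: (−1)^0·6.0000/(6)·0.9763^4·0.2163^0 = +0.908596
  k=1: (−1)^1·6.0000/(2)·0.9763^2·0.2163^2 = -0.133821
d^2_{1,1}(0.4361) = +0.908596 -0.133821 = +0.774775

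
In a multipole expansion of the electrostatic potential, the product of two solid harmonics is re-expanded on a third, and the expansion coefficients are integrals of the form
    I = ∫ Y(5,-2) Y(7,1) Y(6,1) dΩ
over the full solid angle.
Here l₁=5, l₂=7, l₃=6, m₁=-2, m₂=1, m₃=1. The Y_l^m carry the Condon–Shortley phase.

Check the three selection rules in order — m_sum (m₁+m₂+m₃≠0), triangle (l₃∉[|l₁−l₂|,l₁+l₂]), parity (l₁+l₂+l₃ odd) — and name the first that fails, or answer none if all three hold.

Σmᵢ = 0  ✓
l₃∈[|l₁−l₂|,l₁+l₂]=[2,12], have l₃=6  ✓
Σlᵢ = 18 ⇒ even  ✓

none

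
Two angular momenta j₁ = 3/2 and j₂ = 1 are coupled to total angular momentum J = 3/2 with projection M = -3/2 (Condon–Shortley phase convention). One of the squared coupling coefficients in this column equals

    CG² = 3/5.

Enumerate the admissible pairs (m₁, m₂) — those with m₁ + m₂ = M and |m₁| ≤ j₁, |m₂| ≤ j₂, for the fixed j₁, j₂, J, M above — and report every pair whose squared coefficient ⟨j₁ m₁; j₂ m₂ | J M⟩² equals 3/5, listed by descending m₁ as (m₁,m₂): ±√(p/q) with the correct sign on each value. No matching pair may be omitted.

Admissible pairs with m₁+m₂ = M = -3/2: (-3/2,0), (-1/2,-1)
  (m₁,m₂)=(-1/2,-1): CG² = 2/5, CG = +√(2/5)
  (m₁,m₂)=(-3/2,0): CG² = 3/5, CG = −√(3/5)   ← matches the target
Pairs with CG² = 3/5: (-3/2,0): −√(3/5)

(-3/2,0): −√(3/5)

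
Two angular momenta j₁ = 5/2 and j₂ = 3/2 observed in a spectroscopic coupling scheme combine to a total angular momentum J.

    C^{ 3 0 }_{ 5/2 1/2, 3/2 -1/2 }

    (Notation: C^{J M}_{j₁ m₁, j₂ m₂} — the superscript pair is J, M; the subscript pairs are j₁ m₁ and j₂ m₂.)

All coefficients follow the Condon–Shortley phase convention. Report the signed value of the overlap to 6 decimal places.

j₁+j₂−J=1  J+j₁−j₂=4  J−j₁+j₂=2  j₁+j₂+J+1=8
(j₁±m₁, j₂±m₂, J±M) = (3,2,1,2,3,3)
P² = 36/5
sum k=0..1:
  [0] +1/4 = 1/4
  [1] −1/12 = -1/12
S = 1/6
C² = P²·S² = 1/5 ; C = +0.447214

+√(1/5) = +0.447214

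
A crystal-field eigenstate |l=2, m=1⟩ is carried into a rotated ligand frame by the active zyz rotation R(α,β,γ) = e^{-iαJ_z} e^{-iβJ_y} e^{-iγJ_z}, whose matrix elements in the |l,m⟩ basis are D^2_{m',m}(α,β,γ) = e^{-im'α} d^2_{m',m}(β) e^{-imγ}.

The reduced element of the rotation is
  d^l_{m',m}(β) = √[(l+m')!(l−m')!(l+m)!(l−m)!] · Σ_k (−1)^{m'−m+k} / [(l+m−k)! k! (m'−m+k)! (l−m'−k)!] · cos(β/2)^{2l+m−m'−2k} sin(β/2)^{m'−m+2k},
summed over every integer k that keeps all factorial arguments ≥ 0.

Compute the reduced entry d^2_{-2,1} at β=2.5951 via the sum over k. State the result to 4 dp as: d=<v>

d^2_{-2,1}(β=2.5951) via the finite sum:
c=cos(2.595100/2)=0.269859, s=sin(2.595100/2)=0.962900; N=√[1·24·6·1]=12.000000
k∈{3} keeps every argument non-negative
  k=3: (−1)^0·12.0000/(6)·0.2699^1·0.9629^3 = +0.481848
d^2_{-2,1}(2.5951) = +0.481848

d=0.4818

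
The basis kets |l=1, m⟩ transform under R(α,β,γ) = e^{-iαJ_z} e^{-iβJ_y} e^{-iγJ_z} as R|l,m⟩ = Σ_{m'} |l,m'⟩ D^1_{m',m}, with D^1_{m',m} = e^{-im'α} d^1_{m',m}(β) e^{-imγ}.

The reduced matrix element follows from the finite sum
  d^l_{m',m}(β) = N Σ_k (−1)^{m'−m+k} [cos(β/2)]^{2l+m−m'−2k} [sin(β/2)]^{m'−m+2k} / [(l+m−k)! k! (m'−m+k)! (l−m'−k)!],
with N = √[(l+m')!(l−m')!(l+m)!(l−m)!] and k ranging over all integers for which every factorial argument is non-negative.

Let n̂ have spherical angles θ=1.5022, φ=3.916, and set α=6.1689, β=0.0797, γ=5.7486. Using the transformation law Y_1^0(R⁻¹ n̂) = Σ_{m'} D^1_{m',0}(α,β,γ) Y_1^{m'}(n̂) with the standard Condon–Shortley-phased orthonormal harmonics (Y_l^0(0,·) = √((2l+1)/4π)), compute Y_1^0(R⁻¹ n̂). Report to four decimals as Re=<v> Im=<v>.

Re=0.0089 Im=0.0000

Need the full column D^1_{m',0} for m'=−1..1 at α=6.1689, β=0.0797, γ=5.7486.
cos(β/2)=0.999206, sin(β/2)=0.039839
d^1_{-1,0}: single k=1 term ⇒ +0.056297;  D = +0.055930-0.006420i
d^1_{0,0}: k∈[0..1] ⇒ +0.998413 -0.001587 = +0.996826;  D = +0.996826+0.000000i
d^1_{1,0}: single k=0 term ⇒ -0.056297;  D = -0.055930-0.006420i
Y_1^{m'}(θ=1.5022,φ=3.916) and Σ D·Y over m':
  (+0.0559-0.0064i)·(-0.2464+0.2410i)  (+0.9968+0.0000i)·(+0.0335+0.0000i)  (-0.0559-0.0064i)·(+0.2464+0.2410i)
Y_1^0(R⁻¹ n̂) = +0.008918+0.000000i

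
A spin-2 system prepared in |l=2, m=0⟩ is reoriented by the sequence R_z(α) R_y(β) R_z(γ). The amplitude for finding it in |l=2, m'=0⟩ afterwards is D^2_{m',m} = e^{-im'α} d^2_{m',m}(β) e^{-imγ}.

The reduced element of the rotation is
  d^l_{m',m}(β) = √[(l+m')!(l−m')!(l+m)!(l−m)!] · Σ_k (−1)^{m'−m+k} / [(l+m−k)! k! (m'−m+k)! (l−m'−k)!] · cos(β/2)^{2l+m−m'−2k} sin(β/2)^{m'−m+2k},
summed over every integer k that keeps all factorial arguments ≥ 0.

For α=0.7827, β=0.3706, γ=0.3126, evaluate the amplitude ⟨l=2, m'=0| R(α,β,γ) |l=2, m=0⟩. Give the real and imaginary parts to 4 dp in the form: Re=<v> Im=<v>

Re=0.8032 Im=0.0000

D^2_{0,0}(0.7827,0.3706,0.3126) = e^{-i·0·0.7827}·d^2_{0,0}(0.3706)·e^{-i·0·0.3126}. Compute d first:
c=cos(0.370600/2)=0.982881, s=sin(0.370600/2)=0.184241; N=√[2·2·2·2]=4.000000
The bounds max(0,m−m')=0 and min(l+m,l−m')=2 give 3 terms
  k=0: (−1)^0·4.0000/(4)·0.9829^4·0.1842^0 = +0.933262
  k=1: (−1)^1·4.0000/(1)·0.9829^2·0.1842^2 = -0.131171
  k=2: (−1)^2·4.0000/(4)·0.9829^0·0.1842^4 = +0.001152
d^2_{0,0}(0.3706) = +0.933262 -0.131171 +0.001152 = +0.803244
D = (+1.000000+0.000000i)·(+0.803244)·(+1.000000+0.000000i) = +0.803244+0.000000i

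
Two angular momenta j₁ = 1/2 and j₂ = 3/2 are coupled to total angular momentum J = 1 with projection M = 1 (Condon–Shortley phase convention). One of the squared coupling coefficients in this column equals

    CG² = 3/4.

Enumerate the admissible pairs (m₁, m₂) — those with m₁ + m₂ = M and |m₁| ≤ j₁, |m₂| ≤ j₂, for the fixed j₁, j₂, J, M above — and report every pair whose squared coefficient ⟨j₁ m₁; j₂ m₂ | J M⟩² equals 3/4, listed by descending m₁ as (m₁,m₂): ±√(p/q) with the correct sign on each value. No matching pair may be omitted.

Admissible pairs with m₁+m₂ = M = 1: (-1/2,3/2), (1/2,1/2)
  (m₁,m₂)=(1/2,1/2): CG² = 1/4, CG = +√(1/4)
  (m₁,m₂)=(-1/2,3/2): CG² = 3/4, CG = −√(3/4)   ← matches the target
Pairs with CG² = 3/4: (-1/2,3/2): −√(3/4)

(-1/2,3/2): −√(3/4)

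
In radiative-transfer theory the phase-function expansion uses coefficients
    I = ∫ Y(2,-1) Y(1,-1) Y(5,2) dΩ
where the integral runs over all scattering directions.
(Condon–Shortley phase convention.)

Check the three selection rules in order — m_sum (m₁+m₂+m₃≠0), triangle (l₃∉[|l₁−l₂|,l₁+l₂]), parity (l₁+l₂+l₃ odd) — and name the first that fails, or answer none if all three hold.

triangle

azimuthal sum: -1 − 1 + 2 = 0  ✓
l₃ must lie in [1,3]; have l₃=5  ✗
L = 2 + 1 + 5 = 8 (even)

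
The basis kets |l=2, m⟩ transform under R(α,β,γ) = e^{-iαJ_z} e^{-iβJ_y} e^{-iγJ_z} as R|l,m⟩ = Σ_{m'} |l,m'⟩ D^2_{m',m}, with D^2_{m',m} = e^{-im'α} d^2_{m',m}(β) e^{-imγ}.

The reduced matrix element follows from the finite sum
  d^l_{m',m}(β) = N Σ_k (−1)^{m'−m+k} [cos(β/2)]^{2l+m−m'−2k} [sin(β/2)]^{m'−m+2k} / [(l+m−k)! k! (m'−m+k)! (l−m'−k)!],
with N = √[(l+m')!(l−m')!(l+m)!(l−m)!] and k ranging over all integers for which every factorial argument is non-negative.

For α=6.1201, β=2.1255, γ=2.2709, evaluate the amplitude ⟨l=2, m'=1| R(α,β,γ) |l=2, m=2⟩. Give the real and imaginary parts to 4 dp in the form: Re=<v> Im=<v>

First d^2_{1,2}(β=2.1255), then the phase factors e^{-i(1)α} and e^{-i(2)γ}:
With c≡cos(β/2)=0.486471 and s≡sin(β/2)=0.873697, N=[6·1·24·1]^{1/2}=12.000000
k∈{1} keeps every argument non-negative
  k=1: (−1)^0·12.0000/(6)·0.4865^3·0.8737^1 = +0.201170
d^2_{1,2}(2.1255) = +0.201170
Phases: e^{-i·(1)·6.1201}=+0.986731+0.162363i, e^{-i·(2)·2.2709}=-0.169763+0.985485i ⇒ D=-0.065886+0.190074i

Re=-0.0659 Im=0.1901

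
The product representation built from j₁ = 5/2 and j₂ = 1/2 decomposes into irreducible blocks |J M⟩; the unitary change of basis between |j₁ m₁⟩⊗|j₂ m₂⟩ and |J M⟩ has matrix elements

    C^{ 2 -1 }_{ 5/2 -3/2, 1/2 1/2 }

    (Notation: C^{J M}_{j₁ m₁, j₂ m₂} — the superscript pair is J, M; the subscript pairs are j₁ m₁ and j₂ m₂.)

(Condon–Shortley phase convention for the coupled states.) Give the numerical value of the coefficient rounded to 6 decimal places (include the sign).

j₁+j₂−J=1  J+j₁−j₂=4  J−j₁+j₂=0  j₁+j₂+J+1=6
(j₁±m₁, j₂±m₂, J±M) = (1,4,1,0,1,3)
P² = 24
sum k=1..1:
  [1] −1/6 = -1/6
S = -1/6
C² = P²·S² = 2/3 ; C = -0.816497

-0.816497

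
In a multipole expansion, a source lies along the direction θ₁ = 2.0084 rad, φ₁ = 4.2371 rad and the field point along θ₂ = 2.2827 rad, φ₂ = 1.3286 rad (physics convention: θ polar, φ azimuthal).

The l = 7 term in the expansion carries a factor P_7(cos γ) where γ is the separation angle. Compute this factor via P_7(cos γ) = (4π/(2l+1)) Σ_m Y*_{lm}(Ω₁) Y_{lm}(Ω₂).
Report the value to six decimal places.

Expand P_7 via completeness: Σ_{m} conj(Y_{7,m}) at Ω₁ times Y_{7,m} at Ω₂ —
  m=-7: Y*=(-0.046112, -0.245821)  Y=(-0.070758, -0.008861)  product (0.001085, 0.017802)
  m=-6: Y*=(-0.419566, -0.125139)  Y=(0.027016, 0.228634)  product (0.017276, -0.099308)
  m=-5: Y*=(-0.206784, 0.215333)  Y=(0.388583, -0.146182)  product (-0.048875, 0.113903)
  m=-4: Y*=(-0.045184, -0.131760)  Y=(-0.227308, -0.330826)  product (-0.033319, 0.044898)
  m=-3: Y*=(-0.344984, -0.050351)  Y=(-0.028011, 0.031515)  product (0.011250, -0.009462)
  m=-2: Y*=(-0.004498, 0.006297)  Y=(-0.305901, -0.160967)  product (0.002390, -0.001202)
  m=-1: Y*=(-0.152611, -0.296541)  Y=(-0.048668, 0.197001)  product (0.065846, -0.015632)
  m=+0: Y*=(-0.049301, -0.000000)  Y=(-0.292644, 0.000000)  product (0.014428, 0.000000)
  m=+1: Y*=(0.152611, -0.296541)  Y=(0.048668, 0.197001)  product (0.065846, 0.015632)
  m=+2: Y*=(-0.004498, -0.006297)  Y=(-0.305901, 0.160967)  product (0.002390, 0.001202)
  m=+3: Y*=(0.344984, -0.050351)  Y=(0.028011, 0.031515)  product (0.011250, 0.009462)
  m=+4: Y*=(-0.045184, 0.131760)  Y=(-0.227308, 0.330826)  product (-0.033319, -0.044898)
  m=+5: Y*=(0.206784, 0.215333)  Y=(-0.388583, -0.146182)  product (-0.048875, -0.113903)
  m=+6: Y*=(-0.419566, 0.125139)  Y=(0.027016, -0.228634)  product (0.017276, 0.099308)
  m=+7: Y*=(0.046112, -0.245821)  Y=(0.070758, -0.008861)  product (0.001085, -0.017802)
Total Σ_m = (0.045733, -0.000000). Multiply by 0.837758: (0.038313, -0.000000). P_7(cos γ) = 0.038313

0.038313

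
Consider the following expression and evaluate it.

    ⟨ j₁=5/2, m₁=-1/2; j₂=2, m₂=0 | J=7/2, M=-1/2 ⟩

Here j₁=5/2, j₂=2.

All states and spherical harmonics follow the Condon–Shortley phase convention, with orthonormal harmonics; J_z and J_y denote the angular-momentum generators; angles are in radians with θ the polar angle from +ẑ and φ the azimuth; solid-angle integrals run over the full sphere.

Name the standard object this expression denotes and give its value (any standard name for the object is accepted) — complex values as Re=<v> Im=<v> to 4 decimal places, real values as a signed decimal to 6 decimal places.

Clebsch–Gordan coefficient, −√(4/105) ≈ -0.195180

This is a Clebsch–Gordan (vector-coupling) coefficient.
triangle: 1!*4!*3!/9! = 144/362880
(j±m)!: 2!*3!*2!*2!*3!*4! = 6912
prefactor² = (2J+1)*Δ*N² = 768/35
  k=0: +1/(0!*1!*3!*2!*1!*1!) = 1/12
  k=1: −1/(1!*0!*2!*1!*2!*2!) = -1/8
Σ = -1/24  ⇒  CG² = 768/35*(-1/24)² = 4/105
CG = −√(4/105) = -0.195180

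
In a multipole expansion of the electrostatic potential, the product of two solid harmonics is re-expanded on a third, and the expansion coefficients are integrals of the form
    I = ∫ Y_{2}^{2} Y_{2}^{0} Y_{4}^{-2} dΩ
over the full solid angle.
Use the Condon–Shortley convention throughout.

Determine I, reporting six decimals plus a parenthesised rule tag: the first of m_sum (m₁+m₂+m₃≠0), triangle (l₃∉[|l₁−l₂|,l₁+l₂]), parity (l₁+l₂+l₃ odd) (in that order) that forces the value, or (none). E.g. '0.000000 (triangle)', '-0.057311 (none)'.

0.156078 (none)

Rules hold: Σm=0, L=8 even, 0≤4≤4.
N = 5·5·9 = 225
Δ = 0!·4!·4!/9! = 1/630
Racah Σ t=0..0: t=0:+1/16 = 1/16
⇒ 3j(2 2 4; 0 0 0)² = 2/35, sgn +1
Racah Σ t=0..0: t=0:+1/96 = 1/96
⇒ 3j(2 2 4; 2 0 -2)² = 1/42, sgn +1
4πI² = N·(3j₀)²·(3jₘ)² = 15/49
I = +1·√(0.306122/4π) = 0.15607835
No selection rule forces the value: the integral is nonzero (none).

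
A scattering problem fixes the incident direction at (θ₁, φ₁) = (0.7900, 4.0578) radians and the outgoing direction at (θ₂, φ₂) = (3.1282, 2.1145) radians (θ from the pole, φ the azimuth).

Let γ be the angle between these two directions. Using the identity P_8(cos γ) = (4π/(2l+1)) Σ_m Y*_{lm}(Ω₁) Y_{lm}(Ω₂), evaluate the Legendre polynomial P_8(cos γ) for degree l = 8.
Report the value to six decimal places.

Term-by-term m-sum for l=8 (normalisation 4π/17 = 0.739198):
  [-8]  conj(Y_{8,-8})(Ω₁) = +0.016729+0.028928i ; Y_{8,-8}(Ω₂) = -0.000000+0.000000i ; Δ = -0.000000+0.000000i
  [-7]  conj(Y_{8,-7})(Ω₁) = -0.131320-0.017204i ; Y_{8,-7}(Ω₂) = +0.000000+0.000000i ; Δ = -0.000000-0.000000i
  [-6]  conj(Y_{8,-6})(Ω₁) = +0.219806-0.220045i ; Y_{8,-6}(Ω₂) = +0.000000-0.000000i ; Δ = +0.000000-0.000000i
  [-5]  conj(Y_{8,-5})(Ω₁) = +0.060077+0.454739i ; Y_{8,-5}(Ω₂) = +0.000000-0.000000i ; Δ = +0.000000+0.000000i
  [-4]  conj(Y_{8,-4})(Ω₁) = -0.303814-0.175261i ; Y_{8,-4}(Ω₂) = -0.000000-0.000000i ; Δ = +0.000000+0.000000i
  [-3]  conj(Y_{8,-3})(Ω₁) = -0.062902+0.026075i ; Y_{8,-3}(Ω₂) = -0.000033+0.000002i ; Δ = +0.000002-0.000001i
  [-2]  conj(Y_{8,-2})(Ω₁) = +0.099383-0.371173i ; Y_{8,-2}(Ω₂) = -0.000860+0.001637i ; Δ = +0.000522+0.000482i
  [-1]  conj(Y_{8,-1})(Ω₁) = +0.070566+0.091946i ; Y_{8,-1}(Ω₂) = +0.034133+0.056468i ; Δ = -0.002783+0.007123i
  [+0]  conj(Y_{8,0})(Ω₁) = +0.351805-0.000000i ; Y_{8,0}(Ω₂) = +1.159354+0.000000i ; Δ = +0.407866+0.000000i
  [+1]  conj(Y_{8,1})(Ω₁) = -0.070566+0.091946i ; Y_{8,1}(Ω₂) = -0.034133+0.056468i ; Δ = -0.002783-0.007123i
  [+2]  conj(Y_{8,2})(Ω₁) = +0.099383+0.371173i ; Y_{8,2}(Ω₂) = -0.000860-0.001637i ; Δ = +0.000522-0.000482i
  [+3]  conj(Y_{8,3})(Ω₁) = +0.062902+0.026075i ; Y_{8,3}(Ω₂) = +0.000033+0.000002i ; Δ = +0.000002+0.000001i
  [+4]  conj(Y_{8,4})(Ω₁) = -0.303814+0.175261i ; Y_{8,4}(Ω₂) = -0.000000+0.000000i ; Δ = +0.000000-0.000000i
  [+5]  conj(Y_{8,5})(Ω₁) = -0.060077+0.454739i ; Y_{8,5}(Ω₂) = -0.000000-0.000000i ; Δ = +0.000000-0.000000i
  [+6]  conj(Y_{8,6})(Ω₁) = +0.219806+0.220045i ; Y_{8,6}(Ω₂) = +0.000000+0.000000i ; Δ = +0.000000+0.000000i
  [+7]  conj(Y_{8,7})(Ω₁) = +0.131320-0.017204i ; Y_{8,7}(Ω₂) = -0.000000+0.000000i ; Δ = -0.000000+0.000000i
  [+8]  conj(Y_{8,8})(Ω₁) = +0.016729-0.028928i ; Y_{8,8}(Ω₂) = -0.000000-0.000000i ; Δ = -0.000000-0.000000i
Σ over m = +0.403348+0.000000i; ×(4π/17) → +0.298154+0.000000i. Real part: 0.298154

0.298154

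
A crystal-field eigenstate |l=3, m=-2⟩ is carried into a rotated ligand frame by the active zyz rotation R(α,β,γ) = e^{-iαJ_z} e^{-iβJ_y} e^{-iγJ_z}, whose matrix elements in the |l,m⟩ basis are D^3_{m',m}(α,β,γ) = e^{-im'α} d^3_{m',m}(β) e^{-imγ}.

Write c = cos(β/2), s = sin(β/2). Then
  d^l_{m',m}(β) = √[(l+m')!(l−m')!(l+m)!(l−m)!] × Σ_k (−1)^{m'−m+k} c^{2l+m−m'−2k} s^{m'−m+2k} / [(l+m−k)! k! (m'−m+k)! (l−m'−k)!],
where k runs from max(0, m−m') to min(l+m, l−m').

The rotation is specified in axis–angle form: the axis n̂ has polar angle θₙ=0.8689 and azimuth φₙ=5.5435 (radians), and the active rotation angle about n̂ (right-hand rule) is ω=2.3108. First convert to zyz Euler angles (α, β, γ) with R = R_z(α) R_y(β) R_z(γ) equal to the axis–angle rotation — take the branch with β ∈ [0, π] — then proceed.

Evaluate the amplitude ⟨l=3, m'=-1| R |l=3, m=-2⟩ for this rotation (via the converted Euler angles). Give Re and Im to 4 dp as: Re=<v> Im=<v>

Axis–angle → zyz. n̂ = (sinθₙcosφₙ, sinθₙsinφₙ, cosθₙ) = (+0.564071, -0.514722, +0.645667), ω = 2.3108.
R = I cosω + sinω [n̂]ₓ + (1−cosω) n̂n̂ᵀ gives
  R = [-0.141572, -0.962916, +0.229675; -0.009309, -0.230707, -0.972979; +0.989884, -0.139885, +0.023697]
β = atan2(√(R₁₃²+R₂₃²), R₃₃) = 1.547097; α = atan2(R₂₃, R₁₃) mod 2π = 4.944199; γ = atan2(R₃₂, −R₃₁) mod 2π = 3.281977
First d^3_{-1,-2}(β=1.5471), then the phase factors e^{-i(-1)α} and e^{-i(-2)γ}:
With c≡cos(β/2)=0.715436 and s≡sin(β/2)=0.698678, N=[2·24·1·120]^{1/2}=75.894664
k∈{0,1} keeps every argument non-negative
  k=0: (−1)^1·75.8947/(24)·0.7154^5·0.6987^1 = -0.414125
  k=1: (−1)^2·75.8947/(12)·0.7154^3·0.6987^3 = +0.789904
d^3_{-1,-2}(1.5471) = -0.414125 +0.789904 = +0.375779
Attach z-rotation phases: D = e^{-i(-1)(4.9442)}·(+0.375779)·e^{-i(-2)(3.2820)} = +0.184292-0.327485i

Re=0.1843 Im=-0.3275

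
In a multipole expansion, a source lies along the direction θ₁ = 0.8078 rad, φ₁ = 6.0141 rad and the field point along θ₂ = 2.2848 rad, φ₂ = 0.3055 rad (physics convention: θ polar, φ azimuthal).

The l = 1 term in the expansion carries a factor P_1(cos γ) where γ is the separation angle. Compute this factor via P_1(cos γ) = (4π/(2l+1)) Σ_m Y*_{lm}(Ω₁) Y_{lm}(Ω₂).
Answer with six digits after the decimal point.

Term-by-term m-sum for l=1 (normalisation 4π/3 = 4.188790):
  m=-1: Y*=+0.240726-0.066386i  Y=+0.249016-0.078533i  product +0.054731-0.035436i
  m=+0: Y*=+0.337668-0.000000i  Y=-0.319969+0.000000i  product -0.108043+0.000000i
  m=+1: Y*=-0.240726-0.066386i  Y=-0.249016-0.078533i  product +0.054731+0.035436i
Total Σ_m = +0.001419+0.000000i. Multiply by 4.188790: +0.005944+0.000000i. P_1(cos γ) = 0.005944

0.005944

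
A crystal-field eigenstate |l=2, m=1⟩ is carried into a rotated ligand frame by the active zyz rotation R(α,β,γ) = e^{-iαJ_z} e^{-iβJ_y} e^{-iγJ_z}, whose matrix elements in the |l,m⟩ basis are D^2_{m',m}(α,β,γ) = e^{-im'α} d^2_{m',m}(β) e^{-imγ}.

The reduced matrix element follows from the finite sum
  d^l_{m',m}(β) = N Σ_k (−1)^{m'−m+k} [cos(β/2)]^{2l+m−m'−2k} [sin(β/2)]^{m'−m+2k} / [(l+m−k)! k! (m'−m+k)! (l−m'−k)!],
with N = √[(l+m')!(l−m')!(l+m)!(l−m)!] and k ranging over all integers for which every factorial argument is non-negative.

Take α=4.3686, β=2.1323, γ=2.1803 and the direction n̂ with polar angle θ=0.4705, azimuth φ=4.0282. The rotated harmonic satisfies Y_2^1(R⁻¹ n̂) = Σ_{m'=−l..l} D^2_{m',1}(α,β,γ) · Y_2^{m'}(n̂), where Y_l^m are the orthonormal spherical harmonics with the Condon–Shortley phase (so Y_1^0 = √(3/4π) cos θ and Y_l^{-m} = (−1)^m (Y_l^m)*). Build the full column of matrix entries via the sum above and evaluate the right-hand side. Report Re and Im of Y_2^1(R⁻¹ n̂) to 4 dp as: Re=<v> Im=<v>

Re=0.0382 Im=0.0778

Need the full column D^2_{m',1} for m'=−2..2 at α=4.3686, β=2.1323, γ=2.1803.
cos(β/2)=0.483498, sin(β/2)=0.875346
d^2_{-2,1}: single k=3 term ⇒ +0.648579;  D = +0.624435+0.175317i
d^2_{-1,1}: k∈[2..3] ⇒ +0.537365 -0.587108 = -0.049743;  D = +0.028801-0.040557i
d^2_{0,1}: k∈[1..2] ⇒ +0.242348 -0.794344 = -0.551997;  D = +0.315996+0.452600i
d^2_{1,1}: k∈[0..1] ⇒ +0.054649 -0.537365 = -0.482717;  D = -0.465776+0.126761i
d^2_{2,1}: single k=0 term ⇒ -0.197876;  D = +0.015433-0.197273i
Y_2^{m'}(θ=0.4705,φ=4.0282) and Σ D·Y over m':
  (+0.6244+0.1753i)·(-0.0160-0.0778i)  (+0.0288-0.0406i)·(-0.1973+0.2419i)  (+0.3160+0.4526i)·(+0.4363+0.0000i)  (-0.4658+0.1268i)·(+0.1973+0.2419i)  (+0.0154-0.1973i)·(-0.0160+0.0778i)
Y_2^1(R⁻¹ n̂) = +0.038207+0.077783i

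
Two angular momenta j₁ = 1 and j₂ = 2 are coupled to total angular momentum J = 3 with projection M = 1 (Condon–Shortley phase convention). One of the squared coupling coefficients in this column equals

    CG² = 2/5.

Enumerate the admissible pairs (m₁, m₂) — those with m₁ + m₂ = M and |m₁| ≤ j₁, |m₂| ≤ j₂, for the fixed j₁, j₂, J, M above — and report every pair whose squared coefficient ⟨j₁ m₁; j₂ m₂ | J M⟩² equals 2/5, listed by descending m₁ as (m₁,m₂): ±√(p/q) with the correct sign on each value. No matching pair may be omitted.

Admissible pairs with m₁+m₂ = M = 1: (-1,2), (0,1), (1,0)
  (m₁,m₂)=(1,0): CG² = 2/5, CG = +√(2/5)   ← matches the target
  (m₁,m₂)=(0,1): CG² = 8/15, CG = +√(8/15)
  (m₁,m₂)=(-1,2): CG² = 1/15, CG = +√(1/15)
Pairs with CG² = 2/5: (1,0): +√(2/5)

(1,0): +√(2/5)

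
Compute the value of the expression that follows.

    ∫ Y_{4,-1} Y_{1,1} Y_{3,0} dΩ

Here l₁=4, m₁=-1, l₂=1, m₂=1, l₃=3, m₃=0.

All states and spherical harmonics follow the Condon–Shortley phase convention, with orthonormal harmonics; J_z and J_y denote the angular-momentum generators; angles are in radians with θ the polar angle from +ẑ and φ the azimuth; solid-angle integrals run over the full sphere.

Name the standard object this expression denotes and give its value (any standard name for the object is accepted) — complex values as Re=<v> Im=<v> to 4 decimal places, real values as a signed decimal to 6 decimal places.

This is a Gaunt coefficient — the integral of a triple product of spherical harmonics over the sphere.
Rules hold: Σm=0, L=8 even, 3≤3≤5.
N = 9·3·7 = 189
Δ = 2!·6!·0!/9! = 1/252
Racah Σ t=1..1: t=1:−1/36 = -1/36
⇒ 3j(4 1 3; 0 0 0)² = 4/63, sgn +1
Racah Σ t=2..2: t=2:+1/72 = 1/72
⇒ 3j(4 1 3; -1 1 0)² = 5/126, sgn -1
4πI² = N·(3j₀)²·(3jₘ)² = 10/21
I = -1·√(0.47619/4π) = -0.19466390

Gaunt coefficient, -0.194664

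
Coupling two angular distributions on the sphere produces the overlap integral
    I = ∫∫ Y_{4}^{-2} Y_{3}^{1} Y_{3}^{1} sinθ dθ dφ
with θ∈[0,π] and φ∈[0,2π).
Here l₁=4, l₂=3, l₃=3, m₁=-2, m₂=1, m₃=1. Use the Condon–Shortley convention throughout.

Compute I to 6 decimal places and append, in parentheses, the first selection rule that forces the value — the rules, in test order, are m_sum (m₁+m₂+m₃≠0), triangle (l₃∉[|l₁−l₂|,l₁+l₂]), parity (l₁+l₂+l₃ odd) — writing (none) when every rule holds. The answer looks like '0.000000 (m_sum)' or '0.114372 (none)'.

0.162193 (none)

Checks pass: Σm=0; 10 even; l₃=3∈[1,7].
(2·4+1)(2·3+1)(2·3+1) = 441
Δ: 4! 4! 2! / 11! → 1/34650
sum: t=1:−1/72 t=2:+1/16 t=3:−1/72 = 5/144
3j²(4 3 3; 0 0 0) = Δ·Π!·Σ² = 2/77  (sign -1)
sum: t=2:+1/192 t=3:−1/36 t=4:+1/192 = -5/288
3j²(4 3 3; -2 1 1) = Δ·Π!·Σ² = 20/693  (sign -1)
combine: 4πI² = 441·2/77·20/693 = 40/121
take √, sign +1: I = 0.16219310
No selection rule forces the value: the integral is nonzero (none).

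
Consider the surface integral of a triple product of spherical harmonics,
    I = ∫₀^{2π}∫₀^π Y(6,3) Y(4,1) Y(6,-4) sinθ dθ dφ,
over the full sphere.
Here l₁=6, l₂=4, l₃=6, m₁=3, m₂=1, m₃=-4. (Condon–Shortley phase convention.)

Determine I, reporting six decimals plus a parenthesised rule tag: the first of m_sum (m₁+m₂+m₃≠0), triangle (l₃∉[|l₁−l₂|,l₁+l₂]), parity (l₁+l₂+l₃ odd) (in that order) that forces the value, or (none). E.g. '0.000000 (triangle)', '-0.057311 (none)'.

0.077598 (none)

Checks pass: Σm=0; 16 even; l₃=6∈[2,10].
(2·6+1)(2·4+1)(2·6+1) = 1521
Δ: 4! 8! 4! / 17! → 1/15315300
sum: t=0:+1/829440 t=1:−1/25920 t=2:+1/9216 t=3:−1/25920 t=4:+1/829440 = 7/207360
3j²(6 4 6; 0 0 0) = Δ·Π!·Σ² = 28/2431  (sign +1)
sum: t=1:−1/207360 t=2:+1/120960 t=3:−1/967680 = 1/414720
3j²(6 4 6; 3 1 -4) = Δ·Π!·Σ² = 21/4862  (sign +1)
combine: 4πI² = 1521·28/2431·21/4862 = 2646/34969
take √, sign +1: I = 0.07759762
No selection rule forces the value: the integral is nonzero (none).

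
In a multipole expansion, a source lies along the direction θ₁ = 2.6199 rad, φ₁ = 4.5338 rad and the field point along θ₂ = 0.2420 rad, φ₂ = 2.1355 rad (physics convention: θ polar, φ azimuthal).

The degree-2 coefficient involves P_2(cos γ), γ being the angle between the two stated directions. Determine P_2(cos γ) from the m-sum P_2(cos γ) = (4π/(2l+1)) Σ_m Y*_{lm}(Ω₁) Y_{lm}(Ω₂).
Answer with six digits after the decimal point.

0.796348

Addition theorem: P_2(cos γ) = (4π/5) Σ_m Y*_{lm}(Ω₁) Y_{lm}(Ω₂), m = −2…2:
  m=-2: Y*=-0.089877+0.033541i  Y=-0.009477+0.020057i  product +0.000179-0.002121i
  m=-1: Y*=+0.059294+0.328476i  Y=-0.096192-0.151837i  product +0.044171-0.040600i
  m=+0: Y*=+0.395800-0.000000i  Y=+0.576445+0.000000i  product +0.228157+0.000000i
  m=+1: Y*=-0.059294+0.328476i  Y=+0.096192-0.151837i  product +0.044171+0.040600i
  m=+2: Y*=-0.089877-0.033541i  Y=-0.009477-0.020057i  product +0.000179+0.002121i
Total Σ_m = +0.316857+0.000000i. Multiply by 2.513274: +0.796348+0.000000i. P_2(cos γ) = 0.796348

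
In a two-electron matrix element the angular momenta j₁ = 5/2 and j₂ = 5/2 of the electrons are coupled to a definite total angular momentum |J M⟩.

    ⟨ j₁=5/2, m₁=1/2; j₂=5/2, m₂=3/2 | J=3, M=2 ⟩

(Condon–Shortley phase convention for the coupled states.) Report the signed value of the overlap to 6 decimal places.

-0.288675

√[7·2!3!3!/9! · 3!2!4!1!5!1!] = √(48)
  +(−1)^1/∏(1,1,1,3,2,0)! = -1/12  (running -1/12)
  +(−1)^2/∏(2,0,0,2,3,1)! = 1/24  (running -1/24)
⟨..|..⟩ = √(48)·(-1/24) = -0.288675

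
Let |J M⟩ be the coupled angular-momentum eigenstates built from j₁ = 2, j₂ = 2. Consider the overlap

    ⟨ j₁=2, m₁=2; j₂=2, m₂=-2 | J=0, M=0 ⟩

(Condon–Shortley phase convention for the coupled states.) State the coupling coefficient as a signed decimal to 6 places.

triangle: 4!*0!*0!/5! = 24/120
(j±m)!: 4!*0!*0!*4!*0!*0! = 576
prefactor² = (2J+1)*Δ*N² = 576/5
  k=0: +1/(0!*4!*0!*0!*0!*0!) = 1/24
Σ = 1/24  ⇒  CG² = 576/5*(1/24)² = 1/5
CG = +√(1/5) = +0.447214

+√(1/5) ≈ +0.447214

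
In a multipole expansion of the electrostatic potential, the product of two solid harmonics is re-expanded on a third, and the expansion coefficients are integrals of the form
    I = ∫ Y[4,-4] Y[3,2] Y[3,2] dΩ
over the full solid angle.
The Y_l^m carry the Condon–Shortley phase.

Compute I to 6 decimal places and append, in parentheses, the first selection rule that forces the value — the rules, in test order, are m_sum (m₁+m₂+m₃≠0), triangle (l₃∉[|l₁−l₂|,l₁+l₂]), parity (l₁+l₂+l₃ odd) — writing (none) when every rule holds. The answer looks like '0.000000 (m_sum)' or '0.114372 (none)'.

Rules hold: Σm=0, L=10 even, 1≤3≤7.
N = 9·7·7 = 441
Δ = 4!·4!·2!/11! = 1/34650
Racah Σ t=1..3: t=1:−1/72 t=2:+1/16 t=3:−1/72 = 5/144
⇒ 3j(4 3 3; 0 0 0)² = 2/77, sgn -1
Racah Σ t=4..4: t=4:+1/576 = 1/576
⇒ 3j(4 3 3; -4 2 2)² = 5/99, sgn -1
4πI² = N·(3j₀)²·(3jₘ)² = 70/121
I = +1·√(0.578512/4π) = 0.21456131
No selection rule forces the value: the integral is nonzero (none).

0.214561 (none)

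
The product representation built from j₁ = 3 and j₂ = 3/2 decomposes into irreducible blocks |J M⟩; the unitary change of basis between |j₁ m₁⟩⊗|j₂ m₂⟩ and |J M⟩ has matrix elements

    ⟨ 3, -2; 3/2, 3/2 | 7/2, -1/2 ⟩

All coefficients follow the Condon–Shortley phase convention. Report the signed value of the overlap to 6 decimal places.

triangle: 1!·5!·2!/9! = 240/362880
(j±m)!: 1!·5!·3!·0!·3!·4! = 103680
prefactor² = (2J+1)·Δ·N² = 3840/7
  k=1: −1/(1!·0!·4!·2!·1!·0!) = -1/48
Σ = -1/48  ⇒  CG² = 3840/7·(-1/48)² = 5/21
CG = −√(5/21) = -0.487950

−√(5/21) ≈ -0.487950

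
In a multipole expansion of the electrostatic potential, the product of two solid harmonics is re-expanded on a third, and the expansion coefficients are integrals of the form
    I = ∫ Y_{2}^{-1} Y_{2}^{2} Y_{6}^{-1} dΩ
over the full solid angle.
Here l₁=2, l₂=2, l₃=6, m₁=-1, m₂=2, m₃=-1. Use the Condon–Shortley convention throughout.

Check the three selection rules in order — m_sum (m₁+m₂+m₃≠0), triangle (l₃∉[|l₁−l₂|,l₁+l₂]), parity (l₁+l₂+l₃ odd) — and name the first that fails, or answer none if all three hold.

azimuthal sum: -1 + 2 − 1 = 0  ✓
l₃ must lie in [0,4]; have l₃=6  ✗
L = 2 + 2 + 6 = 10 (even)

triangle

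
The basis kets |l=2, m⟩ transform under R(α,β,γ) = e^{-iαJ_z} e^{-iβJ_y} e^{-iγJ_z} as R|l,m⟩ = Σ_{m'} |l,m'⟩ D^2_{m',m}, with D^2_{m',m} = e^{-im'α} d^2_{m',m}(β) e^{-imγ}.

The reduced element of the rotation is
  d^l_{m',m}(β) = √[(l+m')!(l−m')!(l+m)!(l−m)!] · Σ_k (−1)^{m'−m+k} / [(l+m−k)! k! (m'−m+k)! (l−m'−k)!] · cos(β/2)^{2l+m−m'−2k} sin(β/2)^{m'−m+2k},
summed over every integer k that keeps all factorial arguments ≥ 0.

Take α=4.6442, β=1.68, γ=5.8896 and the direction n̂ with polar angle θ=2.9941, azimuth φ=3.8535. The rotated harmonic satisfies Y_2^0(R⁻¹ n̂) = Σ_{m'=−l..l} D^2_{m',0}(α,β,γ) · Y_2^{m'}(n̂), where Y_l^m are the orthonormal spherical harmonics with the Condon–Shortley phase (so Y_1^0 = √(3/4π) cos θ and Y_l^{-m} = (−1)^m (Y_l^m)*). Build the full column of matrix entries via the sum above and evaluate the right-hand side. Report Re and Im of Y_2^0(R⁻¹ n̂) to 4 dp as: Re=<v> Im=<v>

Need the full column D^2_{m',0} for m'=−2..2 at α=4.6442, β=1.6800, γ=5.8896.
cos(β/2)=0.667463, sin(β/2)=0.744643
d^2_{-2,0}: single k=2 term ⇒ +0.605099;  D = -0.599480+0.082267i
d^2_{-1,0}: k∈[1..2] ⇒ +0.542382 -0.675068 = -0.132686;  D = +0.009041+0.132377i
d^2_{0,0}: k∈[0..2] ⇒ +0.198476 -0.988122 +0.307463 = -0.482183;  D = -0.482183+0.000000i
d^2_{1,0}: k∈[0..1] ⇒ -0.542382 +0.675068 = +0.132686;  D = -0.009041+0.132377i
d^2_{2,0}: single k=0 term ⇒ +0.605099;  D = -0.599480-0.082267i
Y_2^{m'}(θ=2.9941,φ=3.8535) and Σ D·Y over m':
  (-0.5995+0.0823i)·(+0.0012-0.0083i)  (+0.0090+0.1324i)·(+0.0850-0.0734i)  (-0.4822+0.0000i)·(+0.6103+0.0000i)  (-0.0090+0.1324i)·(-0.0850-0.0734i)  (-0.5995-0.0823i)·(+0.0012+0.0083i)
Y_2^0(R⁻¹ n̂) = -0.273446+0.000000i

Re=-0.2734 Im=0.0000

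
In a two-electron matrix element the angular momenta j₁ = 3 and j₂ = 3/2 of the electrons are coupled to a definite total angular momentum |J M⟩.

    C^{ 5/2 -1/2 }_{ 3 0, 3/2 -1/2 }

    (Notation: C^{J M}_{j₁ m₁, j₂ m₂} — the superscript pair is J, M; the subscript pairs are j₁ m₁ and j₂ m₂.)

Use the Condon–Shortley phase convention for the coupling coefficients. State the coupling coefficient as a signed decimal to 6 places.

√[6·2!4!1!/8! · 3!3!1!2!2!3!] = √(216/35)
  +(−1)^0/∏(0,2,3,1,1,0)! = 1/12  (running 1/12)
  +(−1)^1/∏(1,1,2,0,2,1)! = -1/4  (running -1/6)
⟨..|..⟩ = √(216/35)·(-1/6) = -0.414039

-0.414039  (= −√(6/35))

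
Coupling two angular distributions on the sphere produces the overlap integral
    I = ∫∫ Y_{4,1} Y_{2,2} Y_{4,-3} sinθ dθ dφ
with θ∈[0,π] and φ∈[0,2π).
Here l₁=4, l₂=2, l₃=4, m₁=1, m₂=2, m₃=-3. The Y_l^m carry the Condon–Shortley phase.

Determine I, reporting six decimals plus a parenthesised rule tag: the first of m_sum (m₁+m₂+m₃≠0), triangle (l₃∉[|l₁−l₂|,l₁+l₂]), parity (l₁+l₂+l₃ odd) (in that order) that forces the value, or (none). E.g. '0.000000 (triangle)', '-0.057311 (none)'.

Rules hold: Σm=0, L=10 even, 2≤4≤6.
N = 9·5·9 = 405
Δ = 2!·6!·2!/11! = 1/13860
Racah Σ t=0..2: t=0:+1/192 t=1:−1/36 t=2:+1/192 = -5/288
⇒ 3j(4 2 4; 0 0 0)² = 20/693, sgn -1
Racah Σ t=2..2: t=2:+1/480 = 1/480
⇒ 3j(4 2 4; 1 2 -3)² = 3/110, sgn -1
4πI² = N·(3j₀)²·(3jₘ)² = 270/847
I = +1·√(0.318772/4π) = 0.15927046
No selection rule forces the value: the integral is nonzero (none).

0.159270 (none)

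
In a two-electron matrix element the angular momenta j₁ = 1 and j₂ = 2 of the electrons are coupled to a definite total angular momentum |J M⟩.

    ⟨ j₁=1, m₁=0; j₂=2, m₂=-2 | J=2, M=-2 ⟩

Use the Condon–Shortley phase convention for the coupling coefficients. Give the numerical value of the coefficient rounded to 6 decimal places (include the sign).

triangle: 1!×1!×3!/6! = 6/720
(j±m)!: 1!×1!×0!×4!×0!×4! = 576
prefactor² = (2J+1)×Δ×N² = 24
  k=0: +1/(0!×1!×1!×0!×0!×3!) = 1/6
Σ = 1/6  ⇒  CG² = 24×(1/6)² = 2/3
CG = +√(2/3) = +0.816497

+0.816497  (= +√(2/3))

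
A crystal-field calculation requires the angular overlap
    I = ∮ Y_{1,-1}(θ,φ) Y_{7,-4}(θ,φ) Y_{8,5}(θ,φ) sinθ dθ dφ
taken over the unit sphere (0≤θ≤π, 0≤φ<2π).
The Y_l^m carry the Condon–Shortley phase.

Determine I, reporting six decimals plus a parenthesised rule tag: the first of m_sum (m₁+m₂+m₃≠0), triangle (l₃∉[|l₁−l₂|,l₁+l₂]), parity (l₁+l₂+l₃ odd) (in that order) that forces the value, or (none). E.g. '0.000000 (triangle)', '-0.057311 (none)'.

Checks pass: Σm=0; 16 even; l₃=8∈[6,8].
(2·1+1)(2·7+1)(2·8+1) = 765
Δ: 0! 2! 14! / 17! → 1/2040
sum: t=0:+1/25401600 = 1/25401600
3j²(1 7 8; 0 0 0) = Δ·Π!·Σ² = 8/255  (sign +1)
sum: t=0:+1/479001600 = 1/479001600
3j²(1 7 8; -1 -4 5) = Δ·Π!·Σ² = 13/340  (sign -1)
combine: 4πI² = 765·8/255·13/340 = 78/85
take √, sign -1: I = -0.27022959
No selection rule forces the value: the integral is nonzero (none).

-0.270230 (none)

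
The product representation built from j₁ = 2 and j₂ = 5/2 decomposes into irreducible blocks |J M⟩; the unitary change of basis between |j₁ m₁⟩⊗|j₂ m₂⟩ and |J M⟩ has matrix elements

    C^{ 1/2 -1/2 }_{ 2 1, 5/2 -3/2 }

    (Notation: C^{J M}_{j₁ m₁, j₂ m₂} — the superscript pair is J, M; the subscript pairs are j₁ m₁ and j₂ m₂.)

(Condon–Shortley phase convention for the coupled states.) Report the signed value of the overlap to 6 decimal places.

√[2·4!0!1!/6! · 3!1!1!4!0!1!] = √(48/5)
  +(−1)^1/∏(1,3,0,0,0,1)! = -1/6  (running -1/6)
⟨..|..⟩ = √(48/5)·(-1/6) = -0.516398

-0.516398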